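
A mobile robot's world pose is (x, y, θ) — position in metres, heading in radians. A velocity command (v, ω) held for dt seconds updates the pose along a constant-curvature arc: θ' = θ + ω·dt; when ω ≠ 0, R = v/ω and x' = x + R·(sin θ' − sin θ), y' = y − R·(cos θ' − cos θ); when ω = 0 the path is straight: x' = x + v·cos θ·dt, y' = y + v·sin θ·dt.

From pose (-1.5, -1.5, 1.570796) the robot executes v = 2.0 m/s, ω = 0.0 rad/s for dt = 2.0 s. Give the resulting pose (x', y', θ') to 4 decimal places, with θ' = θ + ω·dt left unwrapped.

θ' = 1.5708 + 0.0·2.0 = 1.5708
ω = 0 → straight: x' = -1.5 + 2.0·cos(1.5708)·2.0 = -1.5000
y' = -1.5 + 2.0·sin(1.5708)·2.0 = 2.5000

(-1.5000, 2.5000, 1.5708)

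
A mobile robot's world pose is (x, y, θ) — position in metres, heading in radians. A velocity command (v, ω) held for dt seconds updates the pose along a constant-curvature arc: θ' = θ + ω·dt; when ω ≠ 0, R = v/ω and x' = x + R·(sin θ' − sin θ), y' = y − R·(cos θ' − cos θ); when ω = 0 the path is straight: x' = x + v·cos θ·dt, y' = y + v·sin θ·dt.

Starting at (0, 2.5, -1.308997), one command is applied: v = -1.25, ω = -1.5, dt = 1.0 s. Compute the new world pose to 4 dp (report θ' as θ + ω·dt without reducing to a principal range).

θ' = -1.3090 + -1.5·1.0 = -2.8090
R = v/ω = -1.25/-1.5 = 0.8333
x' = 0 + 0.8333·(sin -2.8090 − sin -1.3090) = 0.5329
y' = 2.5 − 0.8333·(cos -2.8090 − cos -1.3090) = 3.5033

(0.5329, 3.5033, -2.8090)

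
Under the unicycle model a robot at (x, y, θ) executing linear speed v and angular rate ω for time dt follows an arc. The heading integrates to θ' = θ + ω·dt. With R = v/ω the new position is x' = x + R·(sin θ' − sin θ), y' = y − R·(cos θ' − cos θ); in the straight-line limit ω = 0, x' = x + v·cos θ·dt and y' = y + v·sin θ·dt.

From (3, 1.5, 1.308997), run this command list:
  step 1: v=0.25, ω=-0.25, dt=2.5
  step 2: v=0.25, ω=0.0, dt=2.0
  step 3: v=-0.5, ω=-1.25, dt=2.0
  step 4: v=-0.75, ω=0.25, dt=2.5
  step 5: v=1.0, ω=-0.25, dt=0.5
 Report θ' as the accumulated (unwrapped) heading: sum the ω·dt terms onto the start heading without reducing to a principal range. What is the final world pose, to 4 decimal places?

step 1: θ'=0.6840 (R=-1.0000) → pose (3.3340, 2.0162, 0.6840)
step 2: θ'=0.6840 (straight) → pose (3.7216, 2.3322, 0.6840)
step 3: θ'=-1.8160 (R=0.4000) → pose (3.0808, 2.7393, -1.8160)
step 4: θ'=-1.1910 (R=-3.0000) → pose (2.9567, 4.5798, -1.1910)
step 5: θ'=-1.3160 (R=-4.0000) → pose (3.1126, 4.1050, -1.3160)

(3.1126, 4.1050, -1.3160)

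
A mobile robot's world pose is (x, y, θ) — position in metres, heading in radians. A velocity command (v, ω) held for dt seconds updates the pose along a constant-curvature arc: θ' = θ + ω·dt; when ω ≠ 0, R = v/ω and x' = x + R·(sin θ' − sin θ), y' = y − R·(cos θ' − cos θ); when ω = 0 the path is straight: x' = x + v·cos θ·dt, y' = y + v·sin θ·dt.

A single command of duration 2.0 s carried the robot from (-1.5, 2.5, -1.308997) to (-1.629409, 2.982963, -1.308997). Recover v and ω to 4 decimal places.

Δθ = -1.308997 − -1.308997 = 0.000000
ω = Δθ/dt = 0.000000/2.0 = 0.0000
ω = 0 → v = (Δx·cos θ + Δy·sin θ)/dt = -0.2500

v = -0.2500, ω = 0.0000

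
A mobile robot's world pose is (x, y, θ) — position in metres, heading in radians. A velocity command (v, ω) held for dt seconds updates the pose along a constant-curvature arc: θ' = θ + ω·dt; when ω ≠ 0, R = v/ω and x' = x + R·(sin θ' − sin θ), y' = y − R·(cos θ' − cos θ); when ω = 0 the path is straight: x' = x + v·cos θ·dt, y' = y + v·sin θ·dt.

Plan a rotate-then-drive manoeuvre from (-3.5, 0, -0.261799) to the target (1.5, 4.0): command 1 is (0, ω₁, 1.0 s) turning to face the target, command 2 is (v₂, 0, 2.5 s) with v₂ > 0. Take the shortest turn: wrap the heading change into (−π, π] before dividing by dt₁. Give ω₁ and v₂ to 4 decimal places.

heading to target = atan2(4−0, 1.5−-3.5) = 0.6747
Δθ = wrap(0.6747 − -0.2618) = 0.9365; ω₁ = Δθ/dt₁ = 0.9365
distance = √((1.5−-3.5)² + (4−0)²) = 6.4031; v₂ = distance/dt₂ = 2.5612

ω₁ = 0.9365, v₂ = 2.5612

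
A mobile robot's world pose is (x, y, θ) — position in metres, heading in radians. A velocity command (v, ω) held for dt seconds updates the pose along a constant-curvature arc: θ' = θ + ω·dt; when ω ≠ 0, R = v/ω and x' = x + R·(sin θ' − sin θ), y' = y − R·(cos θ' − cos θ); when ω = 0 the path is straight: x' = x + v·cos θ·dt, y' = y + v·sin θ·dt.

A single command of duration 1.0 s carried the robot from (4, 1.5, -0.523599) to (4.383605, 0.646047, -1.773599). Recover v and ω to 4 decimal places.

v = 1.0000, ω = -1.2500

Δθ = -1.773599 − -0.523599 = -1.250000
ω = Δθ/dt = -1.250000/1.0 = -1.2500
R = −Δy/(cos θ' − cos θ) = -0.8000
v = R·ω = -0.8000·-1.2500 = 1.0000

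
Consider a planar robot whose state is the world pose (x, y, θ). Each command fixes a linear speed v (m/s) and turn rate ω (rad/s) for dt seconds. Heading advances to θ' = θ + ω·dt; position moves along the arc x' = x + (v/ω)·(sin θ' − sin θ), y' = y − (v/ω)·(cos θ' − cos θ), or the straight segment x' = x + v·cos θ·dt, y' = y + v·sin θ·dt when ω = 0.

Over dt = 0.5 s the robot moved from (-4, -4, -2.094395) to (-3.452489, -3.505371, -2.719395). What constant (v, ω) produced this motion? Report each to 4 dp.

v = -1.5000, ω = -1.2500

Δθ = -2.719395 − -2.094395 = -0.625000
ω = Δθ/dt = -0.625000/0.5 = -1.2500
R = Δx/(sin θ' − sin θ) = 1.2000
v = R·ω = 1.2000·-1.2500 = -1.5000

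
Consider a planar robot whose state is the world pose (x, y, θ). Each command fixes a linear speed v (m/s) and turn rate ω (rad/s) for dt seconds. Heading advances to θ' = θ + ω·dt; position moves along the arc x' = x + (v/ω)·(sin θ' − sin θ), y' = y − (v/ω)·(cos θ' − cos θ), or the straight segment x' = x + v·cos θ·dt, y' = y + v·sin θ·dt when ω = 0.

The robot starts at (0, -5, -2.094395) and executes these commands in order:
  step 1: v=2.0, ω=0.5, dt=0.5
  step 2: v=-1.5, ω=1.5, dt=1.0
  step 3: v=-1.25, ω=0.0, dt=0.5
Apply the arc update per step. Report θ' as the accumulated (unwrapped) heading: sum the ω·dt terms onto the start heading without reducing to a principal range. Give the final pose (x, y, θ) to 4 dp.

(-1.6006, -4.4967, -0.3444)

step 1: θ'=-1.8444 (R=4.0000) → pose (-0.3871, -5.9192, -1.8444)
step 2: θ'=-0.3444 (R=-1.0000) → pose (-1.0123, -4.7077, -0.3444)
step 3: θ'=-0.3444 (straight) → pose (-1.6006, -4.4967, -0.3444)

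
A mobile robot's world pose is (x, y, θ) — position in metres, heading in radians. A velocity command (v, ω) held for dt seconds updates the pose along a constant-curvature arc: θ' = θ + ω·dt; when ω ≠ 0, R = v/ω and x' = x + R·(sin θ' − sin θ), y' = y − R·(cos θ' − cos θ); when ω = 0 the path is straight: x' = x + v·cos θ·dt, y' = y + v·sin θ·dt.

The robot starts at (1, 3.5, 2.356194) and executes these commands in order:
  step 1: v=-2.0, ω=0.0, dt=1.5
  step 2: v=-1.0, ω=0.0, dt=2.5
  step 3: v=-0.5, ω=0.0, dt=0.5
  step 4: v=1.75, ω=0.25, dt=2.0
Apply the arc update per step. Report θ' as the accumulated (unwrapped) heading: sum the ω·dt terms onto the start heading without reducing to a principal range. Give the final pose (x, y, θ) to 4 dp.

(2.0869, 1.2012, 2.8562)

step 1: θ'=2.3562 (straight) → pose (3.1213, 1.3787, 2.3562)
step 2: θ'=2.3562 (straight) → pose (4.8891, -0.3891, 2.3562)
step 3: θ'=2.3562 (straight) → pose (5.0659, -0.5659, 2.3562)
step 4: θ'=2.8562 (R=7.0000) → pose (2.0869, 1.2012, 2.8562)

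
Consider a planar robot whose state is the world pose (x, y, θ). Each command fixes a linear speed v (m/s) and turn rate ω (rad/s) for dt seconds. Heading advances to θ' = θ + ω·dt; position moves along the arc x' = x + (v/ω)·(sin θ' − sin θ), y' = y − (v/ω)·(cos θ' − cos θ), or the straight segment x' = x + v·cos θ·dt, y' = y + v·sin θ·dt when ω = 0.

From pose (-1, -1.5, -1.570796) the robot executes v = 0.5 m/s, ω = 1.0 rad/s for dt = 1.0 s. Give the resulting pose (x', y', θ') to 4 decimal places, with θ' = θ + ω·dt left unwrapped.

(-0.7702, -1.9207, -0.5708)

θ' = -1.5708 + 1.0·1.0 = -0.5708
R = v/ω = 0.5/1.0 = 0.5000
x' = -1 + 0.5000·(sin -0.5708 − sin -1.5708) = -0.7702
y' = -1.5 − 0.5000·(cos -0.5708 − cos -1.5708) = -1.9207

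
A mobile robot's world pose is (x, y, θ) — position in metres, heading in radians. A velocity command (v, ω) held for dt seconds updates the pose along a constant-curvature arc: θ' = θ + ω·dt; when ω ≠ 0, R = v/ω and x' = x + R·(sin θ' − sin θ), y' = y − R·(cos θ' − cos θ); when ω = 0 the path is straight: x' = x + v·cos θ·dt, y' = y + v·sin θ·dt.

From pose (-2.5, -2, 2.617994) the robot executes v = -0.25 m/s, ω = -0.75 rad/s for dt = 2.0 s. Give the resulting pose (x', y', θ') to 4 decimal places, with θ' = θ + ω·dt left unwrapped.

(-2.3669, -2.4345, 1.1180)

θ' = 2.6180 + -0.75·2.0 = 1.1180
R = v/ω = -0.25/-0.75 = 0.3333
x' = -2.5 + 0.3333·(sin 1.1180 − sin 2.6180) = -2.3669
y' = -2 − 0.3333·(cos 1.1180 − cos 2.6180) = -2.4345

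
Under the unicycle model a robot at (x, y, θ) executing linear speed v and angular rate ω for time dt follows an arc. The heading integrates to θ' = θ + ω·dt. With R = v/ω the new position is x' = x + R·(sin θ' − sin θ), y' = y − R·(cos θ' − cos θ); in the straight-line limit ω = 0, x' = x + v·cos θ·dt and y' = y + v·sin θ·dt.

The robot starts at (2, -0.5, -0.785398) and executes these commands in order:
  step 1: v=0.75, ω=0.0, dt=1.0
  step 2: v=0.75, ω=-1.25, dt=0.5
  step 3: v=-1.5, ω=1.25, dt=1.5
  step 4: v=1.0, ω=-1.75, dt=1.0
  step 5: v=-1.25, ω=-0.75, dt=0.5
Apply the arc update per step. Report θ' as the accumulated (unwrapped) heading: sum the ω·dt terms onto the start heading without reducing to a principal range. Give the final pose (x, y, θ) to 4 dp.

step 1: θ'=-0.7854 (straight) → pose (2.5303, -1.0303, -0.7854)
step 2: θ'=-1.4104 (R=-0.6000) → pose (2.6984, -1.3588, -1.4104)
step 3: θ'=0.4646 (R=-1.2000) → pose (0.9761, -0.4776, 0.4646)
step 4: θ'=-1.2854 (R=-0.5714) → pose (1.7804, -0.8276, -1.2854)
step 5: θ'=-1.6604 (R=1.6667) → pose (1.7197, -0.2092, -1.6604)

(1.7197, -0.2092, -1.6604)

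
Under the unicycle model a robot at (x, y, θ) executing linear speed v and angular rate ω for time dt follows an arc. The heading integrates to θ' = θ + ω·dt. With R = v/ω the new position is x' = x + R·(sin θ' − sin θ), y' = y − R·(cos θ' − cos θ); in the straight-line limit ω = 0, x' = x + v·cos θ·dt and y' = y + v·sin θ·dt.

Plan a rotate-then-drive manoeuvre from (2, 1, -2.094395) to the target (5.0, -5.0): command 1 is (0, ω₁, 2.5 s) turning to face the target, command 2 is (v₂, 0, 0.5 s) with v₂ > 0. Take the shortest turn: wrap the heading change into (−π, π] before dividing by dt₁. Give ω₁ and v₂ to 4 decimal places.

ω₁ = 0.3949, v₂ = 13.4164

heading to target = atan2(-5−1, 5−2) = -1.1071
Δθ = wrap(-1.1071 − -2.0944) = 0.9872; ω₁ = Δθ/dt₁ = 0.3949
distance = √((5−2)² + (-5−1)²) = 6.7082; v₂ = distance/dt₂ = 13.4164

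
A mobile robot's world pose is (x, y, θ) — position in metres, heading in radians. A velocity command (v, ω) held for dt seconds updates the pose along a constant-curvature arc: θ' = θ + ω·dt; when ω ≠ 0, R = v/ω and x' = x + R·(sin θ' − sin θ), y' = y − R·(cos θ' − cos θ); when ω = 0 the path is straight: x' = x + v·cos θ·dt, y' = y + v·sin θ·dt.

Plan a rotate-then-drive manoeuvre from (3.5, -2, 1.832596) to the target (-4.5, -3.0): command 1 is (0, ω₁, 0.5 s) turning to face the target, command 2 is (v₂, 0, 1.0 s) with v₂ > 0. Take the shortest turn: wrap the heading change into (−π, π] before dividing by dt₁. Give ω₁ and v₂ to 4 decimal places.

ω₁ = 2.8667, v₂ = 8.0623

heading to target = atan2(-3−-2, -4.5−3.5) = -3.0172
Δθ = wrap(-3.0172 − 1.8326) = 1.4334; ω₁ = Δθ/dt₁ = 2.8667
distance = √((-4.5−3.5)² + (-3−-2)²) = 8.0623; v₂ = distance/dt₂ = 8.0623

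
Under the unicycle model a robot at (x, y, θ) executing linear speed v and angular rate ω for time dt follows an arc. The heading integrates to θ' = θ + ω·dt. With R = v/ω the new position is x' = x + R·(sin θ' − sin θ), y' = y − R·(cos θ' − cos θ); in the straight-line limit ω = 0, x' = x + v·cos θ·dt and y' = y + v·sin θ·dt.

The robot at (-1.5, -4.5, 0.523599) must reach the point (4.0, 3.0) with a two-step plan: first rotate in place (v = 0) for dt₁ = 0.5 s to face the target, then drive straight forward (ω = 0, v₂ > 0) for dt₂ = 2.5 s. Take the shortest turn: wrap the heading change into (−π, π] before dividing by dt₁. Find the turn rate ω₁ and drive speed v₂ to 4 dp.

heading to target = atan2(3−-4.5, 4−-1.5) = 0.9380
Δθ = wrap(0.9380 − 0.5236) = 0.4144; ω₁ = Δθ/dt₁ = 0.8289
distance = √((4−-1.5)² + (3−-4.5)²) = 9.3005; v₂ = distance/dt₂ = 3.7202

ω₁ = 0.8289, v₂ = 3.7202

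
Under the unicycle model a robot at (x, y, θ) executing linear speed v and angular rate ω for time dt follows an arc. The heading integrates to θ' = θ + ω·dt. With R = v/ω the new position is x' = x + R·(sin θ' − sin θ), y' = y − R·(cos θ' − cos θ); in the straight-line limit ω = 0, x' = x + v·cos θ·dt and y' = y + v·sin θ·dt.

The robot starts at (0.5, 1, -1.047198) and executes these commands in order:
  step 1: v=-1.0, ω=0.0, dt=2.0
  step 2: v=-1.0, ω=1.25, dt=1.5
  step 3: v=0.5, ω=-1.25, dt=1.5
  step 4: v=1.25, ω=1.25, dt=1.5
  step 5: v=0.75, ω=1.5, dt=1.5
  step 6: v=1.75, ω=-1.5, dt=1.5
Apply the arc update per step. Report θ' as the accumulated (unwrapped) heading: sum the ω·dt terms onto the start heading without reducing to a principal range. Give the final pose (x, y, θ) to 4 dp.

step 1: θ'=-1.0472 (straight) → pose (-0.5000, 2.7321, -1.0472)
step 2: θ'=0.8278 (R=-0.8000) → pose (-1.7820, 2.8732, 0.8278)
step 3: θ'=-1.0472 (R=-0.4000) → pose (-1.1410, 2.8026, -1.0472)
step 4: θ'=0.8278 (R=1.0000) → pose (0.4615, 2.6262, 0.8278)
step 5: θ'=3.0778 (R=0.5000) → pose (0.1251, 3.4634, 3.0778)
step 6: θ'=0.8278 (R=-1.1667) → pose (-0.6597, 5.4169, 0.8278)

(-0.6597, 5.4169, 0.8278)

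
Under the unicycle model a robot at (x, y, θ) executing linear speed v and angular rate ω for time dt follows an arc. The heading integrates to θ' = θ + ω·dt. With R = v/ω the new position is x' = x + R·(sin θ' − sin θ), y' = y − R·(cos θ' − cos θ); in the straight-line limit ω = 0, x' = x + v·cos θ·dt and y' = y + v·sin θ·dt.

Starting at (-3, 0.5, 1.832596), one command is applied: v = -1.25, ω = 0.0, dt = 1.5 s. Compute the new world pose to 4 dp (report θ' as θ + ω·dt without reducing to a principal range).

(-2.5147, -1.3111, 1.8326)

θ' = 1.8326 + 0.0·1.5 = 1.8326
ω = 0 → straight: x' = -3 + -1.25·cos(1.8326)·1.5 = -2.5147
y' = 0.5 + -1.25·sin(1.8326)·1.5 = -1.3111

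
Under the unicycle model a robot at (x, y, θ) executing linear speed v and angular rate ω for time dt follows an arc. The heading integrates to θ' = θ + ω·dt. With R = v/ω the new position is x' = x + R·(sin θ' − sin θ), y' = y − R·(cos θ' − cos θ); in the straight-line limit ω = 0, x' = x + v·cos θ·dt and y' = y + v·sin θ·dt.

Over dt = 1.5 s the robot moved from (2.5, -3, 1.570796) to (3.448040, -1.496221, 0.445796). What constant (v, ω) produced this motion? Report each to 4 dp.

v = 1.2500, ω = -0.7500

Δθ = 0.445796 − 1.570796 = -1.125000
ω = Δθ/dt = -1.125000/1.5 = -0.7500
R = −Δy/(cos θ' − cos θ) = -1.6667
v = R·ω = -1.6667·-0.7500 = 1.2500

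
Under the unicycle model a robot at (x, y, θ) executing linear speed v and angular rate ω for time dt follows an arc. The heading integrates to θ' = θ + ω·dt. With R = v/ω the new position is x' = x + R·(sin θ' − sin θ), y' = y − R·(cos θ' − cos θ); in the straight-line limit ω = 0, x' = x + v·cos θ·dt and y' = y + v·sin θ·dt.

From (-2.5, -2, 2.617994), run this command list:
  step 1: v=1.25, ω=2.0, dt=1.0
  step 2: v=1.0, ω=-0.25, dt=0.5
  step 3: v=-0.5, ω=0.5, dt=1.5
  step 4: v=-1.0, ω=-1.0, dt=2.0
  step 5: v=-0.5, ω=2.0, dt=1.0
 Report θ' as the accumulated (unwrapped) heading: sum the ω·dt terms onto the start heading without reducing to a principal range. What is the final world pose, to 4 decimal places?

step 1: θ'=4.6180 (R=0.6250) → pose (-3.4347, -2.4824, 4.6180)
step 2: θ'=4.4930 (R=-4.0000) → pose (-3.5128, -2.9759, 4.4930)
step 3: θ'=5.2430 (R=-1.0000) → pose (-3.6263, -2.2522, 5.2430)
step 4: θ'=3.2430 (R=1.0000) → pose (-2.8650, -0.7513, 3.2430)
step 5: θ'=5.2430 (R=-0.2500) → pose (-2.6747, -0.3761, 5.2430)

(-2.6747, -0.3761, 5.2430)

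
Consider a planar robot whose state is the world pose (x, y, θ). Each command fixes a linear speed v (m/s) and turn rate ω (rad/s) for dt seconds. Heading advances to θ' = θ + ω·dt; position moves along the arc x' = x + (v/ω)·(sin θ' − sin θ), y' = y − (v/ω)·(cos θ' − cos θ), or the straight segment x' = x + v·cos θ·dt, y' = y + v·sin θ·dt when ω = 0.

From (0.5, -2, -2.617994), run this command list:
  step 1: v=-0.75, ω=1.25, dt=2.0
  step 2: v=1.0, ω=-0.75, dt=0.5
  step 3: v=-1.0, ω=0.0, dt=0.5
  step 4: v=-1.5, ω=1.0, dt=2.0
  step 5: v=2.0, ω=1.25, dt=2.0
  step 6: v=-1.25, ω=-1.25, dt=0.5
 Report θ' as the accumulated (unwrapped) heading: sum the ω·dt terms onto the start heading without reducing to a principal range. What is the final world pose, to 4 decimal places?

step 1: θ'=-0.1180 (R=-0.6000) → pose (0.2706, -0.8846, -0.1180)
step 2: θ'=-0.4930 (R=-1.3333) → pose (0.7447, -1.0341, -0.4930)
step 3: θ'=-0.4930 (straight) → pose (0.3042, -0.7974, -0.4930)
step 4: θ'=1.5070 (R=-1.5000) → pose (-1.9026, -2.0232, 1.5070)
step 5: θ'=4.0070 (R=1.6000) → pose (-4.7175, -0.8839, 4.0070)
step 6: θ'=3.3820 (R=1.0000) → pose (-4.1943, -0.5610, 3.3820)

(-4.1943, -0.5610, 3.3820)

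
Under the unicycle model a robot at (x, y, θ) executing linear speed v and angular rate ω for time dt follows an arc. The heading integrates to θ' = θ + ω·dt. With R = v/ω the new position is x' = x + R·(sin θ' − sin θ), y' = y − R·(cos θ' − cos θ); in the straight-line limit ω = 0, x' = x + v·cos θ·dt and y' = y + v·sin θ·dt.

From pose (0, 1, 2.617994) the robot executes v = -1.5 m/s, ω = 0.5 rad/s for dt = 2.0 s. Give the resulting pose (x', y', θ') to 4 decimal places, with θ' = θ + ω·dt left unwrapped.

(2.8758, 0.9321, 3.6180)

θ' = 2.6180 + 0.5·2.0 = 3.6180
R = v/ω = -1.5/0.5 = -3.0000
x' = 0 + -3.0000·(sin 3.6180 − sin 2.6180) = 2.8758
y' = 1 − -3.0000·(cos 3.6180 − cos 2.6180) = 0.9321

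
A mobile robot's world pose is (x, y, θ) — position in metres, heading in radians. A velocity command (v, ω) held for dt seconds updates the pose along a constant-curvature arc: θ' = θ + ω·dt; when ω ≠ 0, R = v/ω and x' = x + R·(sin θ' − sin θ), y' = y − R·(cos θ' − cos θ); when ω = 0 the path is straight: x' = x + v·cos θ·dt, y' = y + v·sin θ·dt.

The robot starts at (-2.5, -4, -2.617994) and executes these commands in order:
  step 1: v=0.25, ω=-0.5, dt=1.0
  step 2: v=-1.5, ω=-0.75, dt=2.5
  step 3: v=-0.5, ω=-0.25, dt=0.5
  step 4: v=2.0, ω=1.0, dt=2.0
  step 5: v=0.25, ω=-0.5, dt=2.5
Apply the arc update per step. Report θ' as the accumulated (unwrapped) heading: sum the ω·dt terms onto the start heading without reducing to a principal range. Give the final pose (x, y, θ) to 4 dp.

step 1: θ'=-3.1180 (R=-0.5000) → pose (-2.7382, -4.0668, -3.1180)
step 2: θ'=-4.9930 (R=2.0000) → pose (-0.7692, -6.6202, -4.9930)
step 3: θ'=-5.1180 (R=2.0000) → pose (-0.8533, -6.8554, -5.1180)
step 4: θ'=-3.1180 (R=2.0000) → pose (-2.7382, -4.0668, -3.1180)
step 5: θ'=-4.3680 (R=-0.5000) → pose (-3.2206, -3.7358, -4.3680)

(-3.2206, -3.7358, -4.3680)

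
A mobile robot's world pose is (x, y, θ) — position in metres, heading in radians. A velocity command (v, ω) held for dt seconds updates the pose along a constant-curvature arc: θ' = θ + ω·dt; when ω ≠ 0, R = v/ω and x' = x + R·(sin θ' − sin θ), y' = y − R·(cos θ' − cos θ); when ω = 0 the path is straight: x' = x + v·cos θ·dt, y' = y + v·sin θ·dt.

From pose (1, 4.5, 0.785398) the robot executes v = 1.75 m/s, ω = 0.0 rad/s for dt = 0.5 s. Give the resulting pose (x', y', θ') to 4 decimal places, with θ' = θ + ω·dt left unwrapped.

(1.6187, 5.1187, 0.7854)

θ' = 0.7854 + 0.0·0.5 = 0.7854
ω = 0 → straight: x' = 1 + 1.75·cos(0.7854)·0.5 = 1.6187
y' = 4.5 + 1.75·sin(0.7854)·0.5 = 5.1187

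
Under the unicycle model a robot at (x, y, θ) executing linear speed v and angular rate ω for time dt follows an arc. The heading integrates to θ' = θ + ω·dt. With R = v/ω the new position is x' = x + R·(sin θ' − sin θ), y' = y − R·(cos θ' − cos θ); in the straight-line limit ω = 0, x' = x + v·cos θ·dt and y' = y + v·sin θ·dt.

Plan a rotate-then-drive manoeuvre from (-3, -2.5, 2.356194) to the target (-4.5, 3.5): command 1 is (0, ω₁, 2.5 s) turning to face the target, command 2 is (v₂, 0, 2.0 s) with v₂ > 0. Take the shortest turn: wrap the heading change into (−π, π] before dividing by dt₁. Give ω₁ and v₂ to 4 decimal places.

ω₁ = -0.2162, v₂ = 3.0923

heading to target = atan2(3.5−-2.5, -4.5−-3) = 1.8158
Δθ = wrap(1.8158 − 2.3562) = -0.5404; ω₁ = Δθ/dt₁ = -0.2162
distance = √((-4.5−-3)² + (3.5−-2.5)²) = 6.1847; v₂ = distance/dt₂ = 3.0923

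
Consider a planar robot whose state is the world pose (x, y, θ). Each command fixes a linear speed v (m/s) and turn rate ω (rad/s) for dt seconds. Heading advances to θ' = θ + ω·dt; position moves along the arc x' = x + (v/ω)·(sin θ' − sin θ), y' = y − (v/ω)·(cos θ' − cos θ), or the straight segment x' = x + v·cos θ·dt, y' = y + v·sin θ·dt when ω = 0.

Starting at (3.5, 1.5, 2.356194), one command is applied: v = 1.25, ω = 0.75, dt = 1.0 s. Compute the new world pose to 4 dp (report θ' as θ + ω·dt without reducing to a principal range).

(2.3805, 1.9871, 3.1062)

θ' = 2.3562 + 0.75·1.0 = 3.1062
R = v/ω = 1.25/0.75 = 1.6667
x' = 3.5 + 1.6667·(sin 3.1062 − sin 2.3562) = 2.3805
y' = 1.5 − 1.6667·(cos 3.1062 − cos 2.3562) = 1.9871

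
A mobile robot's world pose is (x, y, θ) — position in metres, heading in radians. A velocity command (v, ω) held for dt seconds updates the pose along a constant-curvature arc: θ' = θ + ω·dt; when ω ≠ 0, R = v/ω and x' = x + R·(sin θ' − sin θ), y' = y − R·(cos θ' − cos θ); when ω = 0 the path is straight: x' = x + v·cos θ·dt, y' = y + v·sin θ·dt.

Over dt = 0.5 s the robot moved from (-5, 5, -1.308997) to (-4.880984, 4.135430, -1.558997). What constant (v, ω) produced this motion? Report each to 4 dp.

Δθ = -1.558997 − -1.308997 = -0.250000
ω = Δθ/dt = -0.250000/0.5 = -0.5000
R = −Δy/(cos θ' − cos θ) = -3.5000
v = R·ω = -3.5000·-0.5000 = 1.7500

v = 1.7500, ω = -0.5000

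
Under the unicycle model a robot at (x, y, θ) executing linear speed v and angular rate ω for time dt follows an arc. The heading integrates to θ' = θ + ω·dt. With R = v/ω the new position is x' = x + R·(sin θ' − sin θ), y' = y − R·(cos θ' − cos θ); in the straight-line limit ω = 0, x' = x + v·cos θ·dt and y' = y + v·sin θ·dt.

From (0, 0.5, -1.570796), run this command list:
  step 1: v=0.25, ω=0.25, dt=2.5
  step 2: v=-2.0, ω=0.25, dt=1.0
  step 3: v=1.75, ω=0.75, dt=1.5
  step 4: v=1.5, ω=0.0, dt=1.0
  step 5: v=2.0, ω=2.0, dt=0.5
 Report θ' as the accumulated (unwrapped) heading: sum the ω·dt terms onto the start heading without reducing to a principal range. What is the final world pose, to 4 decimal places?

(3.2338, 2.4361, 1.4292)

step 1: θ'=-0.9458 (R=1.0000) → pose (0.1890, -0.0851, -0.9458)
step 2: θ'=-0.6958 (R=-8.0000) → pose (-1.1707, 1.3745, -0.6958)
step 3: θ'=0.4292 (R=2.3333) → pose (1.2960, 1.0437, 0.4292)
step 4: θ'=0.4292 (straight) → pose (2.6599, 1.6679, 0.4292)
step 5: θ'=1.4292 (R=1.0000) → pose (3.2338, 2.4361, 1.4292)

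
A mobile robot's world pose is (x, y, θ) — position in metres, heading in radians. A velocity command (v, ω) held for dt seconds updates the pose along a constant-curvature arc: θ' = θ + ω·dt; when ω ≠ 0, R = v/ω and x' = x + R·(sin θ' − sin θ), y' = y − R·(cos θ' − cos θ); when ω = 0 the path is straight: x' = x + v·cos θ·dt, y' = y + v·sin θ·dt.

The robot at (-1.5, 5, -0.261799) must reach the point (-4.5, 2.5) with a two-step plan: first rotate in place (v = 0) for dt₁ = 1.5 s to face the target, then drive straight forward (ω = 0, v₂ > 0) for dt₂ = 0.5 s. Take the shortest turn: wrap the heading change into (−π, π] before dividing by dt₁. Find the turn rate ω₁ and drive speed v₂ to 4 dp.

ω₁ = -1.4567, v₂ = 7.8102

heading to target = atan2(2.5−5, -4.5−-1.5) = -2.4469
Δθ = wrap(-2.4469 − -0.2618) = -2.1851; ω₁ = Δθ/dt₁ = -1.4567
distance = √((-4.5−-1.5)² + (2.5−5)²) = 3.9051; v₂ = distance/dt₂ = 7.8102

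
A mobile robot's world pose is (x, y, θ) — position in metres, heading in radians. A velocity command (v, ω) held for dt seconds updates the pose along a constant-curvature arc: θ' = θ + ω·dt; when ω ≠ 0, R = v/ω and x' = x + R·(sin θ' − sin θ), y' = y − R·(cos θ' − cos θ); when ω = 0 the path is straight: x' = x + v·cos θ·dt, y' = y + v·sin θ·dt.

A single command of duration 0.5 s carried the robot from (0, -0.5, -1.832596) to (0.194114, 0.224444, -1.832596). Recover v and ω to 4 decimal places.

v = -1.5000, ω = 0.0000

Δθ = -1.832596 − -1.832596 = 0.000000
ω = Δθ/dt = 0.000000/0.5 = 0.0000
ω = 0 → v = (Δx·cos θ + Δy·sin θ)/dt = -1.5000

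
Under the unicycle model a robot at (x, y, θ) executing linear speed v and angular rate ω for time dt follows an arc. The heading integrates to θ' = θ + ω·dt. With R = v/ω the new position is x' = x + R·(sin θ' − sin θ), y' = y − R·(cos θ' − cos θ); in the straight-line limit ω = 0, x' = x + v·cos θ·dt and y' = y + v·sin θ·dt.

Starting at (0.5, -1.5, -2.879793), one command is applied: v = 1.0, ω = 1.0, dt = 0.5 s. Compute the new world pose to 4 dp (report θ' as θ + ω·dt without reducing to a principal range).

θ' = -2.8798 + 1.0·0.5 = -2.3798
R = v/ω = 1.0/1.0 = 1.0000
x' = 0.5 + 1.0000·(sin -2.3798 − sin -2.8798) = 0.0686
y' = -1.5 − 1.0000·(cos -2.3798 − cos -2.8798) = -1.7423

(0.0686, -1.7423, -2.3798)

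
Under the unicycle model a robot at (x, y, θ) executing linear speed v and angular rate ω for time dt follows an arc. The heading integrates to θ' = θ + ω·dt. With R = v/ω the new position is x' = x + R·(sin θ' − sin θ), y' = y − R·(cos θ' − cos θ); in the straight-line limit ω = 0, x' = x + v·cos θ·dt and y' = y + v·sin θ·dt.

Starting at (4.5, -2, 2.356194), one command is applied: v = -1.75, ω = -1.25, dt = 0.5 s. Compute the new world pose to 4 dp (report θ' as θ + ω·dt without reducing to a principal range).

(4.8921, -2.7664, 1.7312)

θ' = 2.3562 + -1.25·0.5 = 1.7312
R = v/ω = -1.75/-1.25 = 1.4000
x' = 4.5 + 1.4000·(sin 1.7312 − sin 2.3562) = 4.8921
y' = -2 − 1.4000·(cos 1.7312 − cos 2.3562) = -2.7664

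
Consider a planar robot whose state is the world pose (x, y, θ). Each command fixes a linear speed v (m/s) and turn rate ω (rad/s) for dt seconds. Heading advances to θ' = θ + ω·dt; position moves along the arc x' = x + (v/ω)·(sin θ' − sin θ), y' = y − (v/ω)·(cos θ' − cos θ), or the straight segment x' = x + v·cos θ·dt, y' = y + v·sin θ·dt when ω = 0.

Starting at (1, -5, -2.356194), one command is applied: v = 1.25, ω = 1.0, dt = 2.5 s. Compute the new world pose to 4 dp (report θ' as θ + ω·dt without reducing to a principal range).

θ' = -2.3562 + 1.0·2.5 = 0.1438
R = v/ω = 1.25/1.0 = 1.2500
x' = 1 + 1.2500·(sin 0.1438 − sin -2.3562) = 2.0630
y' = -5 − 1.2500·(cos 0.1438 − cos -2.3562) = -7.1210

(2.0630, -7.1210, 0.1438)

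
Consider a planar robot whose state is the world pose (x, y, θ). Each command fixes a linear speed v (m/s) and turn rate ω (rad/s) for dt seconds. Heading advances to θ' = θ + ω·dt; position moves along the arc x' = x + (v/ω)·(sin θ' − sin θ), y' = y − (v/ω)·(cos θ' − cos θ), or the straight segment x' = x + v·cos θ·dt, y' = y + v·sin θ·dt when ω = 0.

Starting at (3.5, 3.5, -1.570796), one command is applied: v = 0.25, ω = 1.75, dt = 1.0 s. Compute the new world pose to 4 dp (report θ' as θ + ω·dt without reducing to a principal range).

θ' = -1.5708 + 1.75·1.0 = 0.1792
R = v/ω = 0.25/1.75 = 0.1429
x' = 3.5 + 0.1429·(sin 0.1792 − sin -1.5708) = 3.6683
y' = 3.5 − 0.1429·(cos 0.1792 − cos -1.5708) = 3.3594

(3.6683, 3.3594, 0.1792)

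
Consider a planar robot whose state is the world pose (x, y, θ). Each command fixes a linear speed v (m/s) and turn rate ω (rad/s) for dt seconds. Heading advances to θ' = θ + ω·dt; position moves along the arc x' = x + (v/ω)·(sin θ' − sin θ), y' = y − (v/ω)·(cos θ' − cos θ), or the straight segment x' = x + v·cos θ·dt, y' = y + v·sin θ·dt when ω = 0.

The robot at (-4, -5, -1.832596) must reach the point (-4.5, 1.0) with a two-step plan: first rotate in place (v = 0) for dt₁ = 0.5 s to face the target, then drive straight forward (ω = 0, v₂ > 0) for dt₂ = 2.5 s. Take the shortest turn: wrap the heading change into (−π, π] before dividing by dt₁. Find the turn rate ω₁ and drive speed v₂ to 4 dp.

ω₁ = -5.5933, v₂ = 2.4083

heading to target = atan2(1−-5, -4.5−-4) = 1.6539
Δθ = wrap(1.6539 − -1.8326) = -2.7967; ω₁ = Δθ/dt₁ = -5.5933
distance = √((-4.5−-4)² + (1−-5)²) = 6.0208; v₂ = distance/dt₂ = 2.4083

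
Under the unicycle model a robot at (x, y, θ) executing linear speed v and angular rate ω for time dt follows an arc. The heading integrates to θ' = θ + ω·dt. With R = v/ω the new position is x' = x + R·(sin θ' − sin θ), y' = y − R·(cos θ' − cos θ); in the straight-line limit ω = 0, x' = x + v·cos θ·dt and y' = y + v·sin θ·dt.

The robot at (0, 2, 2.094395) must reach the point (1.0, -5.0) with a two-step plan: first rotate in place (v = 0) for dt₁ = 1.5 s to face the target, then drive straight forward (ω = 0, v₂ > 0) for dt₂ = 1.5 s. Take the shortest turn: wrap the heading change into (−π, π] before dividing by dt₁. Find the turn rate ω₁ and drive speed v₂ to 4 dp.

ω₁ = 1.8399, v₂ = 4.7140

heading to target = atan2(-5−2, 1−0) = -1.4289
Δθ = wrap(-1.4289 − 2.0944) = 2.7599; ω₁ = Δθ/dt₁ = 1.8399
distance = √((1−0)² + (-5−2)²) = 7.0711; v₂ = distance/dt₂ = 4.7140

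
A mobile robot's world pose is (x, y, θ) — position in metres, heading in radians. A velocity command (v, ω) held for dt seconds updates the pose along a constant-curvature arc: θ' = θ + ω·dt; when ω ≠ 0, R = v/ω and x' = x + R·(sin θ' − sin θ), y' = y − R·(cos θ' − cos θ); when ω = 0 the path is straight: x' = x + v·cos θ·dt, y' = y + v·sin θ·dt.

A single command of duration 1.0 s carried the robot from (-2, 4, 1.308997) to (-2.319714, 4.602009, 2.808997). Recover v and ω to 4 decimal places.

v = 0.7500, ω = 1.5000

Δθ = 2.808997 − 1.308997 = 1.500000
ω = Δθ/dt = 1.500000/1.0 = 1.5000
R = −Δy/(cos θ' − cos θ) = 0.5000
v = R·ω = 0.5000·1.5000 = 0.7500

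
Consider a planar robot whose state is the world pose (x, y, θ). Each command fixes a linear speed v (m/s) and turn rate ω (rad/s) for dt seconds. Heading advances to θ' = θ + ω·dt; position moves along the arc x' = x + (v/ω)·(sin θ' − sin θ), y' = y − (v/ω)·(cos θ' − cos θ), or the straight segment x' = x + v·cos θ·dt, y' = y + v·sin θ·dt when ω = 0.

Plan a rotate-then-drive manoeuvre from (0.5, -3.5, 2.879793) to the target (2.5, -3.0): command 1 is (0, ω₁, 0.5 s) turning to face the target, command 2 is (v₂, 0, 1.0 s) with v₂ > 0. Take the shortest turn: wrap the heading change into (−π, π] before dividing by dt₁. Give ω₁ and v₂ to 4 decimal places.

ω₁ = -5.2696, v₂ = 2.0616

heading to target = atan2(-3−-3.5, 2.5−0.5) = 0.2450
Δθ = wrap(0.2450 − 2.8798) = -2.6348; ω₁ = Δθ/dt₁ = -5.2696
distance = √((2.5−0.5)² + (-3−-3.5)²) = 2.0616; v₂ = distance/dt₂ = 2.0616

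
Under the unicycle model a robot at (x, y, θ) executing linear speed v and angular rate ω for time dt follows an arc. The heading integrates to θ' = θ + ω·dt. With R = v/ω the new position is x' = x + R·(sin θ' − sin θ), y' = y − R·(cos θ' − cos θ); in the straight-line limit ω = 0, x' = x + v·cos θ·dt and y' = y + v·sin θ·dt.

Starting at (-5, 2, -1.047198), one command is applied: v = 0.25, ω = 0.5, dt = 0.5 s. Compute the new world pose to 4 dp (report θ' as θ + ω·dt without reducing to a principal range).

θ' = -1.0472 + 0.5·0.5 = -0.7972
R = v/ω = 0.25/0.5 = 0.5000
x' = -5 + 0.5000·(sin -0.7972 − sin -1.0472) = -4.9247
y' = 2 − 0.5000·(cos -0.7972 − cos -1.0472) = 1.9006

(-4.9247, 1.9006, -0.7972)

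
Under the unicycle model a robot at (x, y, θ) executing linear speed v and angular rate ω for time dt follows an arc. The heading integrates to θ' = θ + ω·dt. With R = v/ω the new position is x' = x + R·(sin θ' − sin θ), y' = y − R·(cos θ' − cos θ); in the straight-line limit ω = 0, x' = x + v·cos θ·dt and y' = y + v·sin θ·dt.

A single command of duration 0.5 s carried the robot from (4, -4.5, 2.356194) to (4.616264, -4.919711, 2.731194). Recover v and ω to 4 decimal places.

v = -1.5000, ω = 0.7500

Δθ = 2.731194 − 2.356194 = 0.375000
ω = Δθ/dt = 0.375000/0.5 = 0.7500
R = Δx/(sin θ' − sin θ) = -2.0000
v = R·ω = -2.0000·0.7500 = -1.5000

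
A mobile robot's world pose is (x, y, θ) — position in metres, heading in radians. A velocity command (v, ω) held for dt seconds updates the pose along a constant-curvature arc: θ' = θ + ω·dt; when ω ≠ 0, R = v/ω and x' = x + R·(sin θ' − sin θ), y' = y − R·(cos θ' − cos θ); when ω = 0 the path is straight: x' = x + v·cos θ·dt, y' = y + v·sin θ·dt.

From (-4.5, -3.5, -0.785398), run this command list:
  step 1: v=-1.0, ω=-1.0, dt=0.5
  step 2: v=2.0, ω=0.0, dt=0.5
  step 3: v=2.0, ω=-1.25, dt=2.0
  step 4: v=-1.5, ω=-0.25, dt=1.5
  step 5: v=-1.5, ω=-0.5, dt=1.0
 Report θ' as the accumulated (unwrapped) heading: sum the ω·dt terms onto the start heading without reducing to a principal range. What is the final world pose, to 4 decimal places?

(-5.0176, -8.8340, -4.6604)

step 1: θ'=-1.2854 (R=1.0000) → pose (-4.7524, -3.0744, -1.2854)
step 2: θ'=-1.2854 (straight) → pose (-4.4709, -4.0340, -1.2854)
step 3: θ'=-3.7854 (R=-1.6000) → pose (-6.9666, -5.7642, -3.7854)
step 4: θ'=-4.1604 (R=6.0000) → pose (-5.4591, -7.4168, -4.1604)
step 5: θ'=-4.6604 (R=3.0000) → pose (-5.0176, -8.8340, -4.6604)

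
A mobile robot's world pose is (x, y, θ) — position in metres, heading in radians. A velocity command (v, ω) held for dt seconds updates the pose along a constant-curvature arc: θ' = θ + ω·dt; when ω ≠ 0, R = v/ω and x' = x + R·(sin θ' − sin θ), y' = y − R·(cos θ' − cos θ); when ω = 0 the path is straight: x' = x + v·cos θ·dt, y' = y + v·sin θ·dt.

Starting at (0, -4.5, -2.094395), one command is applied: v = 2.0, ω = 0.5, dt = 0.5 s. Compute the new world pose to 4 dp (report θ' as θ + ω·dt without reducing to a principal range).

θ' = -2.0944 + 0.5·0.5 = -1.8444
R = v/ω = 2.0/0.5 = 4.0000
x' = 0 + 4.0000·(sin -1.8444 − sin -2.0944) = -0.3871
y' = -4.5 − 4.0000·(cos -1.8444 − cos -2.0944) = -5.4192

(-0.3871, -5.4192, -1.8444)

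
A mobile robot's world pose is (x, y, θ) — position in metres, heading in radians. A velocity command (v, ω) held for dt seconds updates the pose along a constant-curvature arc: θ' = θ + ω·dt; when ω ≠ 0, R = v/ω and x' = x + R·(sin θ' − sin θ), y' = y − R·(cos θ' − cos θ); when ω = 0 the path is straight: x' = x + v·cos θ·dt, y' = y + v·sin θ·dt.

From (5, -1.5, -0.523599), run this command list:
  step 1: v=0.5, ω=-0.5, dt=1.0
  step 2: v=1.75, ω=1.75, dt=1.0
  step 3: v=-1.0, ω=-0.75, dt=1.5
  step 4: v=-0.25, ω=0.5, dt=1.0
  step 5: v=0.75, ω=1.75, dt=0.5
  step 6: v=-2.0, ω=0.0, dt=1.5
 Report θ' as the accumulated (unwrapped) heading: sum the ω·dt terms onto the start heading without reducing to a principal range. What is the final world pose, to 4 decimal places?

step 1: θ'=-1.0236 (R=-1.0000) → pose (5.3540, -1.8457, -1.0236)
step 2: θ'=0.7264 (R=1.0000) → pose (6.8722, -2.0730, 0.7264)
step 3: θ'=-0.3986 (R=1.3333) → pose (5.4691, -2.3051, -0.3986)
step 4: θ'=0.1014 (R=-0.5000) → pose (5.2244, -2.2684, 0.1014)
step 5: θ'=0.9764 (R=0.4286) → pose (5.5361, -2.0821, 0.9764)
step 6: θ'=0.9764 (straight) → pose (3.8561, -4.5675, 0.9764)

(3.8561, -4.5675, 0.9764)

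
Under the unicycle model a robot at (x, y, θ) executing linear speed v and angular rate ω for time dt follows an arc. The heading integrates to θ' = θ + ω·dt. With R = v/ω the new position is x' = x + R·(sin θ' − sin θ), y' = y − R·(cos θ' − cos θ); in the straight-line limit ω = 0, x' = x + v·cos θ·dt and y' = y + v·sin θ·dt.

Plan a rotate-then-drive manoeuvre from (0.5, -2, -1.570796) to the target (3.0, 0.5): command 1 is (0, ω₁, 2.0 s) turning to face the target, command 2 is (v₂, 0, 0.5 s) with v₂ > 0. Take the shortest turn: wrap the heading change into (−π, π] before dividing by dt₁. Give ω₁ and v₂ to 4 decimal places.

heading to target = atan2(0.5−-2, 3−0.5) = 0.7854
Δθ = wrap(0.7854 − -1.5708) = 2.3562; ω₁ = Δθ/dt₁ = 1.1781
distance = √((3−0.5)² + (0.5−-2)²) = 3.5355; v₂ = distance/dt₂ = 7.0711

ω₁ = 1.1781, v₂ = 7.0711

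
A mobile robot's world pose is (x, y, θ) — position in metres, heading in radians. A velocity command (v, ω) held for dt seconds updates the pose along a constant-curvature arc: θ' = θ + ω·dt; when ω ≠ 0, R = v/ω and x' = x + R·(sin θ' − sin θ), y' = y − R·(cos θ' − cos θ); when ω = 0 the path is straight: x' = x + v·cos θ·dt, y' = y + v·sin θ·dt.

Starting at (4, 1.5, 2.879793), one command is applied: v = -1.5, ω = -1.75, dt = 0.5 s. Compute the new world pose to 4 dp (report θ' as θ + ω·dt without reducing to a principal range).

(4.5558, 1.0325, 2.0048)

θ' = 2.8798 + -1.75·0.5 = 2.0048
R = v/ω = -1.5/-1.75 = 0.8571
x' = 4 + 0.8571·(sin 2.0048 − sin 2.8798) = 4.5558
y' = 1.5 − 0.8571·(cos 2.0048 − cos 2.8798) = 1.0325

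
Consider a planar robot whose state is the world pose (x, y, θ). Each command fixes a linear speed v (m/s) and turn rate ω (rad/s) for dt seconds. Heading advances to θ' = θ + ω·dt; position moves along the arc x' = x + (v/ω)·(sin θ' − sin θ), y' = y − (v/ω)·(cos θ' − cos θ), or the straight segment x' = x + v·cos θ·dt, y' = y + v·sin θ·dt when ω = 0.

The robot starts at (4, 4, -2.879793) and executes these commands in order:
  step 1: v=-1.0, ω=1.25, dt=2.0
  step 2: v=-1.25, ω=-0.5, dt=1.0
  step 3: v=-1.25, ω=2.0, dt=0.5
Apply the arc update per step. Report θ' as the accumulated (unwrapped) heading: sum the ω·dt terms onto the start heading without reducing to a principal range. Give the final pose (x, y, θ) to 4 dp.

step 1: θ'=-0.3798 (R=-0.8000) → pose (4.0895, 5.5157, -0.3798)
step 2: θ'=-0.8798 (R=2.5000) → pose (3.0898, 6.2443, -0.8798)
step 3: θ'=0.1202 (R=-0.6250) → pose (2.5333, 6.4665, 0.1202)

(2.5333, 6.4665, 0.1202)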